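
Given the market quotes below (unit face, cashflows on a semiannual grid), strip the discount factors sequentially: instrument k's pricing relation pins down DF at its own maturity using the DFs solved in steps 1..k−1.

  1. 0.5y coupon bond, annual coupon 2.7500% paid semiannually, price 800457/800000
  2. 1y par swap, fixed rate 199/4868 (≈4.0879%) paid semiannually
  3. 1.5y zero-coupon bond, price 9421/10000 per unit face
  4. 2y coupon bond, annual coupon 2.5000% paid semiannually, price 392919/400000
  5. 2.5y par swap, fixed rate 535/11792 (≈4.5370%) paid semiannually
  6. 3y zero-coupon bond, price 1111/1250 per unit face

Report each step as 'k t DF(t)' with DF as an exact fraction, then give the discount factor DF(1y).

step 1 [0.5y] bond c/2=11/800: DF=(800457/800000 − 11/800·(0))/(1+11/800) = 987/1000 ≈ 0.987000
step 2 [1y] swap r/2=199/9736: DF=(1 − 199/9736·(0.987000))/(1+199/9736) = 4801/5000 ≈ 0.960200
step 3 [1.5y] zero: DF = P = 9421/10000 ≈ 0.942100
step 4 [2y] bond c/2=1/80: DF=(392919/400000 − 1/80·(0.987000+0.960200+0.942100))/(1+1/80) = 1869/2000 ≈ 0.934500
step 5 [2.5y] swap r/2=535/23584: DF=(1 − 535/23584·(0.987000+0.960200+0.942100+0.934500))/(1+535/23584) = 893/1000 ≈ 0.893000
step 6 [3y] zero: DF = P = 1111/1250 ≈ 0.888800

1 1/2 987/1000
2 1 4801/5000
3 3/2 9421/10000
4 2 1869/2000
5 5/2 893/1000
6 3 1111/1250
DF(1y) = 4801/5000 ≈ 0.960200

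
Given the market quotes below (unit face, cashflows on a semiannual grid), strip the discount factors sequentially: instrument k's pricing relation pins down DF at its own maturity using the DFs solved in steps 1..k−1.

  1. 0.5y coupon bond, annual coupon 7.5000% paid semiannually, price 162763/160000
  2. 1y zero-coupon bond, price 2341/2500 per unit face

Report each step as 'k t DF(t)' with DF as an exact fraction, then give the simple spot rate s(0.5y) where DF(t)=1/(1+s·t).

1 1/2 1961/2000
2 1 2341/2500
s(0.5y) = (1/(1961/2000) − 1)/(1/2) = 78/1961 ≈ 3.9776%

step 1 [0.5y] bond c/2=3/80: DF=(162763/160000 − 3/80·(0))/(1+3/80) = 1961/2000 ≈ 0.980500
step 2 [1y] zero: DF = P = 2341/2500 ≈ 0.936400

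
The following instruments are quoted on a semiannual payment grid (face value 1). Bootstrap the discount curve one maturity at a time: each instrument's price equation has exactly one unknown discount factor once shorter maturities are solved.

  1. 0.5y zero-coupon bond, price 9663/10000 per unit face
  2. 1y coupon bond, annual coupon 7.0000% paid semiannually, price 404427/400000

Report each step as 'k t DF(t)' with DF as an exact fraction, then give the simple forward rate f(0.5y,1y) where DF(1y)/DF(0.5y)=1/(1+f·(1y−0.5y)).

1 1/2 9663/10000
2 1 4721/5000
f(0.5y,1y) = ((9663/10000)/(4721/5000) − 1)/(1/2) = 221/4721 ≈ 4.6812%

step 1 [0.5y] zero: DF = P = 9663/10000 ≈ 0.966300
step 2 [1y] bond c/2=7/200: DF=(404427/400000 − 7/200·(0.966300))/(1+7/200) = 4721/5000 ≈ 0.944200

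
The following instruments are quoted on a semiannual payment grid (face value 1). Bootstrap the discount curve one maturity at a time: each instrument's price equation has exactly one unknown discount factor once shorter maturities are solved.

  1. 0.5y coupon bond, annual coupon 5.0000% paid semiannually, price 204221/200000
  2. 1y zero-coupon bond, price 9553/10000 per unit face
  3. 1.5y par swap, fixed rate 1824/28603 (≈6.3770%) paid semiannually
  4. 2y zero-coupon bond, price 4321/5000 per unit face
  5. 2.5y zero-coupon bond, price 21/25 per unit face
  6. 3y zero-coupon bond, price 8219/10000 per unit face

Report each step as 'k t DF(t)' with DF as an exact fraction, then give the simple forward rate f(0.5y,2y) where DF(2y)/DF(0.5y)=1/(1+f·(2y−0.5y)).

1 1/2 4981/5000
2 1 9553/10000
3 3/2 568/625
4 2 4321/5000
5 5/2 21/25
6 3 8219/10000
f(0.5y,2y) = ((4981/5000)/(4321/5000) − 1)/(3/2) = 440/4321 ≈ 10.1828%

step 1 [0.5y] bond c/2=1/40: DF=(204221/200000 − 1/40·(0))/(1+1/40) = 4981/5000 ≈ 0.996200
step 2 [1y] zero: DF = P = 9553/10000 ≈ 0.955300
step 3 [1.5y] swap r/2=912/28603: DF=(1 − 912/28603·(0.996200+0.955300))/(1+912/28603) = 568/625 ≈ 0.908800
step 4 [2y] zero: DF = P = 4321/5000 ≈ 0.864200
step 5 [2.5y] zero: DF = P = 21/25 ≈ 0.840000
step 6 [3y] zero: DF = P = 8219/10000 ≈ 0.821900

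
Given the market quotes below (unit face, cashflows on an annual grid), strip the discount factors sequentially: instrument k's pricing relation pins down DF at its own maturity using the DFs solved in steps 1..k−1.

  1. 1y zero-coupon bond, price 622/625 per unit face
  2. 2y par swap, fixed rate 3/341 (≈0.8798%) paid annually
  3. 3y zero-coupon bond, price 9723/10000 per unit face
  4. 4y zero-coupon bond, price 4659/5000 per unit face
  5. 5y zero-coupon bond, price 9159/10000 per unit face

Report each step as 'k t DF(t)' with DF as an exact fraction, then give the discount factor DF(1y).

step 1 [1y] zero: DF = P = 622/625 ≈ 0.995200
step 2 [2y] swap r/1=3/341: DF=(1 − 3/341·(0.995200))/(1+3/341) = 4913/5000 ≈ 0.982600
step 3 [3y] zero: DF = P = 9723/10000 ≈ 0.972300
step 4 [4y] zero: DF = P = 4659/5000 ≈ 0.931800
step 5 [5y] zero: DF = P = 9159/10000 ≈ 0.915900

1 1 622/625
2 2 4913/5000
3 3 9723/10000
4 4 4659/5000
5 5 9159/10000
DF(1y) = 622/625 ≈ 0.995200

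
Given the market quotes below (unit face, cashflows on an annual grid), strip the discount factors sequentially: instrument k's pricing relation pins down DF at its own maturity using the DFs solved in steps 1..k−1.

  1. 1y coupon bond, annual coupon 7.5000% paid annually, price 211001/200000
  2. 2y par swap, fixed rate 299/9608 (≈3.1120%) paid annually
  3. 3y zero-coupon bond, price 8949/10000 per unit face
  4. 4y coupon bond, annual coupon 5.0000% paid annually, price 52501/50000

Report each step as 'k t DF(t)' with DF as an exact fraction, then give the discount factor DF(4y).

step 1 [1y] bond c/1=3/40: DF=(211001/200000 − 3/40·(0))/(1+3/40) = 4907/5000 ≈ 0.981400
step 2 [2y] swap r/1=299/9608: DF=(1 − 299/9608·(0.981400))/(1+299/9608) = 4701/5000 ≈ 0.940200
step 3 [3y] zero: DF = P = 8949/10000 ≈ 0.894900
step 4 [4y] bond c/1=1/20: DF=(52501/50000 − 1/20·(0.981400+0.940200+0.894900))/(1+1/20) = 8659/10000 ≈ 0.865900

1 1 4907/5000
2 2 4701/5000
3 3 8949/10000
4 4 8659/10000
DF(4y) = 8659/10000 ≈ 0.865900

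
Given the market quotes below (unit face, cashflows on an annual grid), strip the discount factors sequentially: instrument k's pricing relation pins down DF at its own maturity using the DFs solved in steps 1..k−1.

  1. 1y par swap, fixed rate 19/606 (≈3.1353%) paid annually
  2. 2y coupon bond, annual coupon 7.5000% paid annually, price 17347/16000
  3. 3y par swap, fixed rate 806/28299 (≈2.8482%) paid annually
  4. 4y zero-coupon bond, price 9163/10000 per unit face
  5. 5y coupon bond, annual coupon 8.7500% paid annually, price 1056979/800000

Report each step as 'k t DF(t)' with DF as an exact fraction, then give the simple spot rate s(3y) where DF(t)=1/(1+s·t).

1 1 606/625
2 2 9409/10000
3 3 4597/5000
4 4 9163/10000
5 5 1827/2000
s(3y) = (1/(4597/5000) − 1)/(3) = 403/13791 ≈ 2.9222%

step 1 [1y] swap r/1=19/606: DF=(1 − 19/606·(0))/(1+19/606) = 606/625 ≈ 0.969600
step 2 [2y] bond c/1=3/40: DF=(17347/16000 − 3/40·(0.969600))/(1+3/40) = 9409/10000 ≈ 0.940900
step 3 [3y] swap r/1=806/28299: DF=(1 − 806/28299·(0.969600+0.940900))/(1+806/28299) = 4597/5000 ≈ 0.919400
step 4 [4y] zero: DF = P = 9163/10000 ≈ 0.916300
step 5 [5y] bond c/1=7/80: DF=(1056979/800000 − 7/80·(0.969600+0.940900+0.919400+0.916300))/(1+7/80) = 1827/2000 ≈ 0.913500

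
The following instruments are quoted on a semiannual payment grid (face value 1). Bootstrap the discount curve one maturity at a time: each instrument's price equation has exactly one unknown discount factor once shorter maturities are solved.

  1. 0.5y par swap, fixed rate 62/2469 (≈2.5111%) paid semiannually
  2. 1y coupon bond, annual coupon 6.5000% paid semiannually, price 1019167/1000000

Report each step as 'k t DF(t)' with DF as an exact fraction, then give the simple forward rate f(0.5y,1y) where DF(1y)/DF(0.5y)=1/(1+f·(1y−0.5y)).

1 1/2 2469/2500
2 1 239/250
f(0.5y,1y) = ((2469/2500)/(239/250) − 1)/(1/2) = 79/1195 ≈ 6.6109%

step 1 [0.5y] swap r/2=31/2469: DF=(1 − 31/2469·(0))/(1+31/2469) = 2469/2500 ≈ 0.987600
step 2 [1y] bond c/2=13/400: DF=(1019167/1000000 − 13/400·(0.987600))/(1+13/400) = 239/250 ≈ 0.956000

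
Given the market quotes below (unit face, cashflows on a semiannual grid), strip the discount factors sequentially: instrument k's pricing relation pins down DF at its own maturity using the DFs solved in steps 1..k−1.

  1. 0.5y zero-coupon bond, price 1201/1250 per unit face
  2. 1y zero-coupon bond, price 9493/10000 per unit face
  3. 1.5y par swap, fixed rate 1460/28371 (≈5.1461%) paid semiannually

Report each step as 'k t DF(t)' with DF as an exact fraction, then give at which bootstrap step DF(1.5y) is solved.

1 1/2 1201/1250
2 1 9493/10000
3 3/2 927/1000
DF(1.5y) is solved at step 3

step 1 [0.5y] zero: DF = P = 1201/1250 ≈ 0.960800
step 2 [1y] zero: DF = P = 9493/10000 ≈ 0.949300
step 3 [1.5y] swap r/2=730/28371: DF=(1 − 730/28371·(0.960800+0.949300))/(1+730/28371) = 927/1000 ≈ 0.927000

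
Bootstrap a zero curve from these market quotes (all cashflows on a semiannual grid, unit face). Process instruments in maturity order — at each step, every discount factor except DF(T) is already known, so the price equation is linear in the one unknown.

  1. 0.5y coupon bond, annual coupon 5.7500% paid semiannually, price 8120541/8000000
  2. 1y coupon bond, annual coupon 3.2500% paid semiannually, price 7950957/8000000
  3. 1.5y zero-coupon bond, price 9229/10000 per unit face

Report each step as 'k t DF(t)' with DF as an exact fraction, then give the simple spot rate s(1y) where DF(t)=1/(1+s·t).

step 1 [0.5y] bond c/2=23/800: DF=(8120541/8000000 − 23/800·(0))/(1+23/800) = 9867/10000 ≈ 0.986700
step 2 [1y] bond c/2=13/800: DF=(7950957/8000000 − 13/800·(0.986700))/(1+13/800) = 4811/5000 ≈ 0.962200
step 3 [1.5y] zero: DF = P = 9229/10000 ≈ 0.922900

1 1/2 9867/10000
2 1 4811/5000
3 3/2 9229/10000
s(1y) = (1/(4811/5000) − 1)/(1) = 189/4811 ≈ 3.9285%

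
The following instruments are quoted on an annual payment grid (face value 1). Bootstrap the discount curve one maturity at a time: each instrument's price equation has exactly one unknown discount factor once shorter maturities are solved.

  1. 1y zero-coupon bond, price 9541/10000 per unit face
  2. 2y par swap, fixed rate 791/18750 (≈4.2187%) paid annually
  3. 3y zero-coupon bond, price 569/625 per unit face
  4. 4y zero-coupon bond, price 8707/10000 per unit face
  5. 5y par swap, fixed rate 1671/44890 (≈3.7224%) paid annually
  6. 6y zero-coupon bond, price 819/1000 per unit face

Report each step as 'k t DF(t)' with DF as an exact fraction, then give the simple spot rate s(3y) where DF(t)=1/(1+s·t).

1 1 9541/10000
2 2 9209/10000
3 3 569/625
4 4 8707/10000
5 5 8329/10000
6 6 819/1000
s(3y) = (1/(569/625) − 1)/(3) = 56/1707 ≈ 3.2806%

step 1 [1y] zero: DF = P = 9541/10000 ≈ 0.954100
step 2 [2y] swap r/1=791/18750: DF=(1 − 791/18750·(0.954100))/(1+791/18750) = 9209/10000 ≈ 0.920900
step 3 [3y] zero: DF = P = 569/625 ≈ 0.910400
step 4 [4y] zero: DF = P = 8707/10000 ≈ 0.870700
step 5 [5y] swap r/1=1671/44890: DF=(1 − 1671/44890·(0.954100+0.920900+0.910400+0.870700))/(1+1671/44890) = 8329/10000 ≈ 0.832900
step 6 [6y] zero: DF = P = 819/1000 ≈ 0.819000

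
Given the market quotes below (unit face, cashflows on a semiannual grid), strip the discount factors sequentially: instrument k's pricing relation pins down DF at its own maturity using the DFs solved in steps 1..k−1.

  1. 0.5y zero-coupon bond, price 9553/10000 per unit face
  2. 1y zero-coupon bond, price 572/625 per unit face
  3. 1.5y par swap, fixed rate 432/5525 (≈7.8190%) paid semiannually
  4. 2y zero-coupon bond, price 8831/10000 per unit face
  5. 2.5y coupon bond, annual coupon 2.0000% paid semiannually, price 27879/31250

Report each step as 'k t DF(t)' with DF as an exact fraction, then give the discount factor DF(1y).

step 1 [0.5y] zero: DF = P = 9553/10000 ≈ 0.955300
step 2 [1y] zero: DF = P = 572/625 ≈ 0.915200
step 3 [1.5y] swap r/2=216/5525: DF=(1 − 216/5525·(0.955300+0.915200))/(1+216/5525) = 223/250 ≈ 0.892000
step 4 [2y] zero: DF = P = 8831/10000 ≈ 0.883100
step 5 [2.5y] bond c/2=1/100: DF=(27879/31250 − 1/100·(0.955300+0.915200+0.892000+0.883100))/(1+1/100) = 1059/1250 ≈ 0.847200

1 1/2 9553/10000
2 1 572/625
3 3/2 223/250
4 2 8831/10000
5 5/2 1059/1250
DF(1y) = 572/625 ≈ 0.915200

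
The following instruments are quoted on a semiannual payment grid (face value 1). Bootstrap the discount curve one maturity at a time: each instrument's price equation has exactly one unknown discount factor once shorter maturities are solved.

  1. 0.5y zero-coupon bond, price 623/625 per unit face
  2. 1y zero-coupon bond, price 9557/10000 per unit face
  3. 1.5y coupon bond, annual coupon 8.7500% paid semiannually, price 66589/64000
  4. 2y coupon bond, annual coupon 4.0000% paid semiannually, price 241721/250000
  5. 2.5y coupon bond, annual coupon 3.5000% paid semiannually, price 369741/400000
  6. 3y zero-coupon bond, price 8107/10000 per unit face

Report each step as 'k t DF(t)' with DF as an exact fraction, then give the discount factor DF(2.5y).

1 1/2 623/625
2 1 9557/10000
3 3/2 183/200
4 2 8917/10000
5 5/2 4219/5000
6 3 8107/10000
DF(2.5y) = 4219/5000 ≈ 0.843800

step 1 [0.5y] zero: DF = P = 623/625 ≈ 0.996800
step 2 [1y] zero: DF = P = 9557/10000 ≈ 0.955700
step 3 [1.5y] bond c/2=7/160: DF=(66589/64000 − 7/160·(0.996800+0.955700))/(1+7/160) = 183/200 ≈ 0.915000
step 4 [2y] bond c/2=1/50: DF=(241721/250000 − 1/50·(0.996800+0.955700+0.915000))/(1+1/50) = 8917/10000 ≈ 0.891700
step 5 [2.5y] bond c/2=7/400: DF=(369741/400000 − 7/400·(0.996800+0.955700+0.915000+0.891700))/(1+7/400) = 4219/5000 ≈ 0.843800
step 6 [3y] zero: DF = P = 8107/10000 ≈ 0.810700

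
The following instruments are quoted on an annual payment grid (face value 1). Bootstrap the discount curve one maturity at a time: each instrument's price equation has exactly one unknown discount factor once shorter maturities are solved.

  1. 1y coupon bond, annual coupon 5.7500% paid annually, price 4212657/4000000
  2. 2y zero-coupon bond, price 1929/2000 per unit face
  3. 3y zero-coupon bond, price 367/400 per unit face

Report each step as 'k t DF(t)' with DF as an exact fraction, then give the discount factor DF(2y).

1 1 9959/10000
2 2 1929/2000
3 3 367/400
DF(2y) = 1929/2000 ≈ 0.964500

step 1 [1y] bond c/1=23/400: DF=(4212657/4000000 − 23/400·(0))/(1+23/400) = 9959/10000 ≈ 0.995900
step 2 [2y] zero: DF = P = 1929/2000 ≈ 0.964500
step 3 [3y] zero: DF = P = 367/400 ≈ 0.917500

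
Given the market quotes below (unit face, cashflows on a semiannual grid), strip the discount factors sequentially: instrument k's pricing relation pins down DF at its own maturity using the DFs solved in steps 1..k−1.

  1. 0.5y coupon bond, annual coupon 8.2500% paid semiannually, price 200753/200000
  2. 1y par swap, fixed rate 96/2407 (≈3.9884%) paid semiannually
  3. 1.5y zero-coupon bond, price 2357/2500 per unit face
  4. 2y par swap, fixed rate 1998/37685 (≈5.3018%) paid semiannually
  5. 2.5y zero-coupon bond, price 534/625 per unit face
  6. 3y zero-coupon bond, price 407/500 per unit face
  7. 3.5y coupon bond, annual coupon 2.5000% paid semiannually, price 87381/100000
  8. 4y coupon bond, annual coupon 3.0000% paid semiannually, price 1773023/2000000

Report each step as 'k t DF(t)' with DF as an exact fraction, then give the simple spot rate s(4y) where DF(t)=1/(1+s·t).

step 1 [0.5y] bond c/2=33/800: DF=(200753/200000 − 33/800·(0))/(1+33/800) = 241/250 ≈ 0.964000
step 2 [1y] swap r/2=48/2407: DF=(1 − 48/2407·(0.964000))/(1+48/2407) = 601/625 ≈ 0.961600
step 3 [1.5y] zero: DF = P = 2357/2500 ≈ 0.942800
step 4 [2y] swap r/2=999/37685: DF=(1 − 999/37685·(0.964000+0.961600+0.942800))/(1+999/37685) = 9001/10000 ≈ 0.900100
step 5 [2.5y] zero: DF = P = 534/625 ≈ 0.854400
step 6 [3y] zero: DF = P = 407/500 ≈ 0.814000
step 7 [3.5y] bond c/2=1/80: DF=(87381/100000 − 1/80·(0.964000+0.961600+0.942800+0.900100+0.854400+0.814000))/(1+1/80) = 7959/10000 ≈ 0.795900
step 8 [4y] bond c/2=3/200: DF=(1773023/2000000 − 3/200·(0.964000+0.961600+0.942800+0.900100+0.854400+0.814000+0.795900))/(1+3/200) = 7813/10000 ≈ 0.781300

1 1/2 241/250
2 1 601/625
3 3/2 2357/2500
4 2 9001/10000
5 5/2 534/625
6 3 407/500
7 7/2 7959/10000
8 4 7813/10000
s(4y) = (1/(7813/10000) − 1)/(4) = 2187/31252 ≈ 6.9980%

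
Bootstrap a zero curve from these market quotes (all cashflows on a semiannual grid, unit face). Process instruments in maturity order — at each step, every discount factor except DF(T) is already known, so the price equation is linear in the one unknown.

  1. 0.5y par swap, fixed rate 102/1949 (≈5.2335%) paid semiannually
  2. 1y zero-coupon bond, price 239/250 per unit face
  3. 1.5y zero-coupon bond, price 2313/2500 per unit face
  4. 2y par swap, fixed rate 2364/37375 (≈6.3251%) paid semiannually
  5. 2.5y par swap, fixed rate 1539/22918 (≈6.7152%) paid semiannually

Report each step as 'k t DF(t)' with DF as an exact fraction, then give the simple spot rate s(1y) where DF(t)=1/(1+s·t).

step 1 [0.5y] swap r/2=51/1949: DF=(1 − 51/1949·(0))/(1+51/1949) = 1949/2000 ≈ 0.974500
step 2 [1y] zero: DF = P = 239/250 ≈ 0.956000
step 3 [1.5y] zero: DF = P = 2313/2500 ≈ 0.925200
step 4 [2y] swap r/2=1182/37375: DF=(1 − 1182/37375·(0.974500+0.956000+0.925200))/(1+1182/37375) = 4409/5000 ≈ 0.881800
step 5 [2.5y] swap r/2=1539/45836: DF=(1 − 1539/45836·(0.974500+0.956000+0.925200+0.881800))/(1+1539/45836) = 8461/10000 ≈ 0.846100

1 1/2 1949/2000
2 1 239/250
3 3/2 2313/2500
4 2 4409/5000
5 5/2 8461/10000
s(1y) = (1/(239/250) − 1)/(1) = 11/239 ≈ 4.6025%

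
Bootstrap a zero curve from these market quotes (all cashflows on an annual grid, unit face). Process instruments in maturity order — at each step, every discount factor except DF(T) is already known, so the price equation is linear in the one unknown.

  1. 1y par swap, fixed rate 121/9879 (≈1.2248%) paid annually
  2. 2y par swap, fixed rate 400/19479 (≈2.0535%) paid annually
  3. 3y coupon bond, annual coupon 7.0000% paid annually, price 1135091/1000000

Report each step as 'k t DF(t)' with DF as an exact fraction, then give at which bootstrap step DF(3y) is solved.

step 1 [1y] swap r/1=121/9879: DF=(1 − 121/9879·(0))/(1+121/9879) = 9879/10000 ≈ 0.987900
step 2 [2y] swap r/1=400/19479: DF=(1 − 400/19479·(0.987900))/(1+400/19479) = 24/25 ≈ 0.960000
step 3 [3y] bond c/1=7/100: DF=(1135091/1000000 − 7/100·(0.987900+0.960000))/(1+7/100) = 4667/5000 ≈ 0.933400

1 1 9879/10000
2 2 24/25
3 3 4667/5000
DF(3y) is solved at step 3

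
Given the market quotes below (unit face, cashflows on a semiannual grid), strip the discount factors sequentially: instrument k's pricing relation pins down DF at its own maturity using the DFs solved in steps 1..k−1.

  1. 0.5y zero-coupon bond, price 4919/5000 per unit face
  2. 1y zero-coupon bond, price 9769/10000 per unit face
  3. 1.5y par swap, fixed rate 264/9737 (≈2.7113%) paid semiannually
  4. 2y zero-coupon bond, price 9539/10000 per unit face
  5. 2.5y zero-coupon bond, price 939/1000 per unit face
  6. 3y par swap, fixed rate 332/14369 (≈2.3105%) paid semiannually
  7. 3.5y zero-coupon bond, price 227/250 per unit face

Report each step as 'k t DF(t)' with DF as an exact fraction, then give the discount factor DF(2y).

1 1/2 4919/5000
2 1 9769/10000
3 3/2 2401/2500
4 2 9539/10000
5 5/2 939/1000
6 3 1167/1250
7 7/2 227/250
DF(2y) = 9539/10000 ≈ 0.953900

step 1 [0.5y] zero: DF = P = 4919/5000 ≈ 0.983800
step 2 [1y] zero: DF = P = 9769/10000 ≈ 0.976900
step 3 [1.5y] swap r/2=132/9737: DF=(1 − 132/9737·(0.983800+0.976900))/(1+132/9737) = 2401/2500 ≈ 0.960400
step 4 [2y] zero: DF = P = 9539/10000 ≈ 0.953900
step 5 [2.5y] zero: DF = P = 939/1000 ≈ 0.939000
step 6 [3y] swap r/2=166/14369: DF=(1 − 166/14369·(0.983800+0.976900+0.960400+0.953900+0.939000))/(1+166/14369) = 1167/1250 ≈ 0.933600
step 7 [3.5y] zero: DF = P = 227/250 ≈ 0.908000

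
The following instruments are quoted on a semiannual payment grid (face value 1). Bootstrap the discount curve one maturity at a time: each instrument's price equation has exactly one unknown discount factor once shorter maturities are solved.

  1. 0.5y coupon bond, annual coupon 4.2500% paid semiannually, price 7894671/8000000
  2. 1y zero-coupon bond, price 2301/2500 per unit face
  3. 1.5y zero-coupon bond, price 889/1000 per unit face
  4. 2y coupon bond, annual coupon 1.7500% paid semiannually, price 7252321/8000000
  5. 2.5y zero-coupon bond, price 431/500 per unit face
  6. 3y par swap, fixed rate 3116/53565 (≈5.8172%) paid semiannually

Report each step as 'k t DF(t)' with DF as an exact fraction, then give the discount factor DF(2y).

1 1/2 9663/10000
2 1 2301/2500
3 3/2 889/1000
4 2 4373/5000
5 5/2 431/500
6 3 4221/5000
DF(2y) = 4373/5000 ≈ 0.874600

step 1 [0.5y] bond c/2=17/800: DF=(7894671/8000000 − 17/800·(0))/(1+17/800) = 9663/10000 ≈ 0.966300
step 2 [1y] zero: DF = P = 2301/2500 ≈ 0.920400
step 3 [1.5y] zero: DF = P = 889/1000 ≈ 0.889000
step 4 [2y] bond c/2=7/800: DF=(7252321/8000000 − 7/800·(0.966300+0.920400+0.889000))/(1+7/800) = 4373/5000 ≈ 0.874600
step 5 [2.5y] zero: DF = P = 431/500 ≈ 0.862000
step 6 [3y] swap r/2=1558/53565: DF=(1 − 1558/53565·(0.966300+0.920400+0.889000+0.874600+0.862000))/(1+1558/53565) = 4221/5000 ≈ 0.844200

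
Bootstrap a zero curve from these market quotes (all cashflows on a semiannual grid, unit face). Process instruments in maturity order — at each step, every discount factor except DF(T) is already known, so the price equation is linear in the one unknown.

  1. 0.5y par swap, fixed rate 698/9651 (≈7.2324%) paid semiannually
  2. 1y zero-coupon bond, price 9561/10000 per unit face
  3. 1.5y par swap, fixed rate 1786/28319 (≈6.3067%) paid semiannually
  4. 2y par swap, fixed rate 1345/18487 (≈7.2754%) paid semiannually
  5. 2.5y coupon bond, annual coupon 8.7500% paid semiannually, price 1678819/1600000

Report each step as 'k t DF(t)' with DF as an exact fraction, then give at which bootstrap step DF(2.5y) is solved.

step 1 [0.5y] swap r/2=349/9651: DF=(1 − 349/9651·(0))/(1+349/9651) = 9651/10000 ≈ 0.965100
step 2 [1y] zero: DF = P = 9561/10000 ≈ 0.956100
step 3 [1.5y] swap r/2=893/28319: DF=(1 − 893/28319·(0.965100+0.956100))/(1+893/28319) = 9107/10000 ≈ 0.910700
step 4 [2y] swap r/2=1345/36974: DF=(1 − 1345/36974·(0.965100+0.956100+0.910700))/(1+1345/36974) = 1731/2000 ≈ 0.865500
step 5 [2.5y] bond c/2=7/160: DF=(1678819/1600000 − 7/160·(0.965100+0.956100+0.910700+0.865500))/(1+7/160) = 8503/10000 ≈ 0.850300

1 1/2 9651/10000
2 1 9561/10000
3 3/2 9107/10000
4 2 1731/2000
5 5/2 8503/10000
DF(2.5y) is solved at step 5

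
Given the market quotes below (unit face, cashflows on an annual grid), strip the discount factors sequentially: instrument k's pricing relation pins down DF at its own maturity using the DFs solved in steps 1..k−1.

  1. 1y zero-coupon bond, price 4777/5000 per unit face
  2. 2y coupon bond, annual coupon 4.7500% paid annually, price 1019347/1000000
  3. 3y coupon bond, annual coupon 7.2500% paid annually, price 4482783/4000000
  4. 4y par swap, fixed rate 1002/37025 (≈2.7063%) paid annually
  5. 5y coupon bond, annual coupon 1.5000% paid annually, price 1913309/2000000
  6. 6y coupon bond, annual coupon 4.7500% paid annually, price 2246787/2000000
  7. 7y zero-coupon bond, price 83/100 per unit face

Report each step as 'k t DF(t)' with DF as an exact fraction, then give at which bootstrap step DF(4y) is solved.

1 1 4777/5000
2 2 4649/5000
3 3 367/400
4 4 4499/5000
5 5 4439/5000
6 6 8643/10000
7 7 83/100
DF(4y) is solved at step 4

step 1 [1y] zero: DF = P = 4777/5000 ≈ 0.955400
step 2 [2y] bond c/1=19/400: DF=(1019347/1000000 − 19/400·(0.955400))/(1+19/400) = 4649/5000 ≈ 0.929800
step 3 [3y] bond c/1=29/400: DF=(4482783/4000000 − 29/400·(0.955400+0.929800))/(1+29/400) = 367/400 ≈ 0.917500
step 4 [4y] swap r/1=1002/37025: DF=(1 − 1002/37025·(0.955400+0.929800+0.917500))/(1+1002/37025) = 4499/5000 ≈ 0.899800
step 5 [5y] bond c/1=3/200: DF=(1913309/2000000 − 3/200·(0.955400+0.929800+0.917500+0.899800))/(1+3/200) = 4439/5000 ≈ 0.887800
step 6 [6y] bond c/1=19/400: DF=(2246787/2000000 − 19/400·(0.955400+0.929800+0.917500+0.899800+0.887800))/(1+19/400) = 8643/10000 ≈ 0.864300
step 7 [7y] zero: DF = P = 83/100 ≈ 0.830000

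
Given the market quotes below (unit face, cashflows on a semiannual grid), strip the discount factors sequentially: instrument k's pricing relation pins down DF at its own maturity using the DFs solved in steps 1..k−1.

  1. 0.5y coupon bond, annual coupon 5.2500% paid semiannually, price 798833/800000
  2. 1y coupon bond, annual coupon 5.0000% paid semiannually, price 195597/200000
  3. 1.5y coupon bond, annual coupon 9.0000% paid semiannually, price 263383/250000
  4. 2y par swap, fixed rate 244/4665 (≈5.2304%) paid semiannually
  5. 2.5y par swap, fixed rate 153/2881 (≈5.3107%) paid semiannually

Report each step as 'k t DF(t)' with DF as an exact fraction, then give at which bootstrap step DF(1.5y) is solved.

1 1/2 973/1000
2 1 1163/1250
3 3/2 4631/5000
4 2 564/625
5 5/2 1097/1250
DF(1.5y) is solved at step 3

step 1 [0.5y] bond c/2=21/800: DF=(798833/800000 − 21/800·(0))/(1+21/800) = 973/1000 ≈ 0.973000
step 2 [1y] bond c/2=1/40: DF=(195597/200000 − 1/40·(0.973000))/(1+1/40) = 1163/1250 ≈ 0.930400
step 3 [1.5y] bond c/2=9/200: DF=(263383/250000 − 9/200·(0.973000+0.930400))/(1+9/200) = 4631/5000 ≈ 0.926200
step 4 [2y] swap r/2=122/4665: DF=(1 − 122/4665·(0.973000+0.930400+0.926200))/(1+122/4665) = 564/625 ≈ 0.902400
step 5 [2.5y] swap r/2=153/5762: DF=(1 − 153/5762·(0.973000+0.930400+0.926200+0.902400))/(1+153/5762) = 1097/1250 ≈ 0.877600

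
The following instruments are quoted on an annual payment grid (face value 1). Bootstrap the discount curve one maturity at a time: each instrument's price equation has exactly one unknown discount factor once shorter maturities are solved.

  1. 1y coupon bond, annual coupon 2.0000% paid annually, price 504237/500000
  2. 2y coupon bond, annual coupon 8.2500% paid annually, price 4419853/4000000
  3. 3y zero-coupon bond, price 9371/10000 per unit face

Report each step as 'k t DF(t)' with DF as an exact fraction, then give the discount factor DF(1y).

1 1 9887/10000
2 2 4727/5000
3 3 9371/10000
DF(1y) = 9887/10000 ≈ 0.988700

step 1 [1y] bond c/1=1/50: DF=(504237/500000 − 1/50·(0))/(1+1/50) = 9887/10000 ≈ 0.988700
step 2 [2y] bond c/1=33/400: DF=(4419853/4000000 − 33/400·(0.988700))/(1+33/400) = 4727/5000 ≈ 0.945400
step 3 [3y] zero: DF = P = 9371/10000 ≈ 0.937100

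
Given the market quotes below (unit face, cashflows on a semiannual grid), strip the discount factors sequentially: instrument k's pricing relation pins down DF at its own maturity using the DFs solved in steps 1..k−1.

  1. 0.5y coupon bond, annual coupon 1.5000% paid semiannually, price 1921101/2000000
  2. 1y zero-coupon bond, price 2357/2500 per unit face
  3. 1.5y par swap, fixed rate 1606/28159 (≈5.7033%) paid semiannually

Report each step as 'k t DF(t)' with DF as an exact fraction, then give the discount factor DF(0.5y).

step 1 [0.5y] bond c/2=3/400: DF=(1921101/2000000 − 3/400·(0))/(1+3/400) = 4767/5000 ≈ 0.953400
step 2 [1y] zero: DF = P = 2357/2500 ≈ 0.942800
step 3 [1.5y] swap r/2=803/28159: DF=(1 − 803/28159·(0.953400+0.942800))/(1+803/28159) = 9197/10000 ≈ 0.919700

1 1/2 4767/5000
2 1 2357/2500
3 3/2 9197/10000
DF(0.5y) = 4767/5000 ≈ 0.953400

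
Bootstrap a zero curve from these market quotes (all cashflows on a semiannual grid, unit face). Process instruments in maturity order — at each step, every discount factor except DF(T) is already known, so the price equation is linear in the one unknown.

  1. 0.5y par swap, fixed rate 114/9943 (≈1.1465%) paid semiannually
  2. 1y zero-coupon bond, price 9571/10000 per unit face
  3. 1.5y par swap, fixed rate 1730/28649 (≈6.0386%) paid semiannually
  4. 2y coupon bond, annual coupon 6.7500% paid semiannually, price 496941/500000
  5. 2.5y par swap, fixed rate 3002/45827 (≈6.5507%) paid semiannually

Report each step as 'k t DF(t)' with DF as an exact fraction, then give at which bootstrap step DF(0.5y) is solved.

step 1 [0.5y] swap r/2=57/9943: DF=(1 − 57/9943·(0))/(1+57/9943) = 9943/10000 ≈ 0.994300
step 2 [1y] zero: DF = P = 9571/10000 ≈ 0.957100
step 3 [1.5y] swap r/2=865/28649: DF=(1 − 865/28649·(0.994300+0.957100))/(1+865/28649) = 1827/2000 ≈ 0.913500
step 4 [2y] bond c/2=27/800: DF=(496941/500000 − 27/800·(0.994300+0.957100+0.913500))/(1+27/800) = 8679/10000 ≈ 0.867900
step 5 [2.5y] swap r/2=1501/45827: DF=(1 − 1501/45827·(0.994300+0.957100+0.913500+0.867900))/(1+1501/45827) = 8499/10000 ≈ 0.849900

1 1/2 9943/10000
2 1 9571/10000
3 3/2 1827/2000
4 2 8679/10000
5 5/2 8499/10000
DF(0.5y) is solved at step 1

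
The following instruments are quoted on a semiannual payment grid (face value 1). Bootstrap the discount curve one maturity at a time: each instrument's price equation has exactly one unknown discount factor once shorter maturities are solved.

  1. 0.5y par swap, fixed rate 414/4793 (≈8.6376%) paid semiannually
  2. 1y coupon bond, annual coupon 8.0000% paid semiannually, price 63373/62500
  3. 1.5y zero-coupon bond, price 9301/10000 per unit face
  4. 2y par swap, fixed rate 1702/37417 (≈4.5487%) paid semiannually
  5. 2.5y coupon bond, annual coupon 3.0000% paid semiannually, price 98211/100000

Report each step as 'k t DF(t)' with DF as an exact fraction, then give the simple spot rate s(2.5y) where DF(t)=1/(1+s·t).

step 1 [0.5y] swap r/2=207/4793: DF=(1 − 207/4793·(0))/(1+207/4793) = 4793/5000 ≈ 0.958600
step 2 [1y] bond c/2=1/25: DF=(63373/62500 − 1/25·(0.958600))/(1+1/25) = 9381/10000 ≈ 0.938100
step 3 [1.5y] zero: DF = P = 9301/10000 ≈ 0.930100
step 4 [2y] swap r/2=851/37417: DF=(1 − 851/37417·(0.958600+0.938100+0.930100))/(1+851/37417) = 9149/10000 ≈ 0.914900
step 5 [2.5y] bond c/2=3/200: DF=(98211/100000 − 3/200·(0.958600+0.938100+0.930100+0.914900))/(1+3/200) = 9123/10000 ≈ 0.912300

1 1/2 4793/5000
2 1 9381/10000
3 3/2 9301/10000
4 2 9149/10000
5 5/2 9123/10000
s(2.5y) = (1/(9123/10000) − 1)/(5/2) = 1754/45615 ≈ 3.8452%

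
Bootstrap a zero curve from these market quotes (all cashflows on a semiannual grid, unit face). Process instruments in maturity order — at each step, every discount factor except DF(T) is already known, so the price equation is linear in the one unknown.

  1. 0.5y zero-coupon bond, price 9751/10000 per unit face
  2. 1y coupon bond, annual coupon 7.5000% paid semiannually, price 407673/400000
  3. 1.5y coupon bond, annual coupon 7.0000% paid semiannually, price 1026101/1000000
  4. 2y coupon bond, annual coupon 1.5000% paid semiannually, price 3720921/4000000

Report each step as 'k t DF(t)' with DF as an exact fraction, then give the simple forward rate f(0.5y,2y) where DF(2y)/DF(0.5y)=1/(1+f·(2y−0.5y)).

1 1/2 9751/10000
2 1 9471/10000
3 3/2 579/625
4 2 9021/10000
f(0.5y,2y) = ((9751/10000)/(9021/10000) − 1)/(3/2) = 1460/27063 ≈ 5.3948%

step 1 [0.5y] zero: DF = P = 9751/10000 ≈ 0.975100
step 2 [1y] bond c/2=3/80: DF=(407673/400000 − 3/80·(0.975100))/(1+3/80) = 9471/10000 ≈ 0.947100
step 3 [1.5y] bond c/2=7/200: DF=(1026101/1000000 − 7/200·(0.975100+0.947100))/(1+7/200) = 579/625 ≈ 0.926400
step 4 [2y] bond c/2=3/400: DF=(3720921/4000000 − 3/400·(0.975100+0.947100+0.926400))/(1+3/400) = 9021/10000 ≈ 0.902100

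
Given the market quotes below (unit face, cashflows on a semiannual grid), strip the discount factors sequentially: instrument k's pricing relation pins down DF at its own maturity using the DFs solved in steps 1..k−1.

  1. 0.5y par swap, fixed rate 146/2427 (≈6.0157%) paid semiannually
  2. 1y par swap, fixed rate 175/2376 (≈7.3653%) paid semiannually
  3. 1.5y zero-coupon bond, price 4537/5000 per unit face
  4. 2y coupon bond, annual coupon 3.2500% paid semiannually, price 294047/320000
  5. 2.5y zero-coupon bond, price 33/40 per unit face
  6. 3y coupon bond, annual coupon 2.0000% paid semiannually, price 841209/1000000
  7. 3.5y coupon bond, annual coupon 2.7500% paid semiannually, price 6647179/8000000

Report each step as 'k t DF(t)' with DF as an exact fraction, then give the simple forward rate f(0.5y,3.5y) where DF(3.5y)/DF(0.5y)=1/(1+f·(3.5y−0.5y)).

step 1 [0.5y] swap r/2=73/2427: DF=(1 − 73/2427·(0))/(1+73/2427) = 2427/2500 ≈ 0.970800
step 2 [1y] swap r/2=175/4752: DF=(1 − 175/4752·(0.970800))/(1+175/4752) = 93/100 ≈ 0.930000
step 3 [1.5y] zero: DF = P = 4537/5000 ≈ 0.907400
step 4 [2y] bond c/2=13/800: DF=(294047/320000 − 13/800·(0.970800+0.930000+0.907400))/(1+13/800) = 8593/10000 ≈ 0.859300
step 5 [2.5y] zero: DF = P = 33/40 ≈ 0.825000
step 6 [3y] bond c/2=1/100: DF=(841209/1000000 − 1/100·(0.970800+0.930000+0.907400+0.859300+0.825000))/(1+1/100) = 1971/2500 ≈ 0.788400
step 7 [3.5y] bond c/2=11/800: DF=(6647179/8000000 − 11/800·(0.970800+0.930000+0.907400+0.859300+0.825000+0.788400))/(1+11/800) = 187/250 ≈ 0.748000

1 1/2 2427/2500
2 1 93/100
3 3/2 4537/5000
4 2 8593/10000
5 5/2 33/40
6 3 1971/2500
7 7/2 187/250
f(0.5y,3.5y) = ((2427/2500)/(187/250) − 1)/(3) = 557/5610 ≈ 9.9287%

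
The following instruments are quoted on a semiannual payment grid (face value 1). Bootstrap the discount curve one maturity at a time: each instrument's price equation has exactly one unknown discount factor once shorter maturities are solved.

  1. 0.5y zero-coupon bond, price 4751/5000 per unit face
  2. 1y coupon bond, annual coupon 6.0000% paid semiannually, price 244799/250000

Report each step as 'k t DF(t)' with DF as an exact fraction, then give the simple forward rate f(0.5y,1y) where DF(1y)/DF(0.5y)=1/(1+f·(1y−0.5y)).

1 1/2 4751/5000
2 1 923/1000
f(0.5y,1y) = ((4751/5000)/(923/1000) − 1)/(1/2) = 272/4615 ≈ 5.8938%

step 1 [0.5y] zero: DF = P = 4751/5000 ≈ 0.950200
step 2 [1y] bond c/2=3/100: DF=(244799/250000 − 3/100·(0.950200))/(1+3/100) = 923/1000 ≈ 0.923000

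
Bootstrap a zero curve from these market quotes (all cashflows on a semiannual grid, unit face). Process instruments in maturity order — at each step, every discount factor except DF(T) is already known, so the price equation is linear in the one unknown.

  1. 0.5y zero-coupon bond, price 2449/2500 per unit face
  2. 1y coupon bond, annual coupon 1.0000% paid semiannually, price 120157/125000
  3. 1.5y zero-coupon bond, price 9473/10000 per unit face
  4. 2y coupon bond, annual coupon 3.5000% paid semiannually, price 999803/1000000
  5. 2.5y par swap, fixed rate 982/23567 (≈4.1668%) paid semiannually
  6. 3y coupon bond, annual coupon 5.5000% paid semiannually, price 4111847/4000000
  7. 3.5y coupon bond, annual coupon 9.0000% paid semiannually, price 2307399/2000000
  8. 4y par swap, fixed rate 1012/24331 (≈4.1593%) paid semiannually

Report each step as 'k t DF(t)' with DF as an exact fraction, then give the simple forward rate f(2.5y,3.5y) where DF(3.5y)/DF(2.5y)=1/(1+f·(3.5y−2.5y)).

1 1/2 2449/2500
2 1 2379/2500
3 3/2 9473/10000
4 2 9331/10000
5 5/2 4509/5000
6 3 8743/10000
7 7/2 4317/5000
8 4 4241/5000
f(2.5y,3.5y) = ((4509/5000)/(4317/5000) − 1)/(1) = 64/1439 ≈ 4.4475%

step 1 [0.5y] zero: DF = P = 2449/2500 ≈ 0.979600
step 2 [1y] bond c/2=1/200: DF=(120157/125000 − 1/200·(0.979600))/(1+1/200) = 2379/2500 ≈ 0.951600
step 3 [1.5y] zero: DF = P = 9473/10000 ≈ 0.947300
step 4 [2y] bond c/2=7/400: DF=(999803/1000000 − 7/400·(0.979600+0.951600+0.947300))/(1+7/400) = 9331/10000 ≈ 0.933100
step 5 [2.5y] swap r/2=491/23567: DF=(1 − 491/23567·(0.979600+0.951600+0.947300+0.933100))/(1+491/23567) = 4509/5000 ≈ 0.901800
step 6 [3y] bond c/2=11/400: DF=(4111847/4000000 − 11/400·(0.979600+0.951600+0.947300+0.933100+0.901800))/(1+11/400) = 8743/10000 ≈ 0.874300
step 7 [3.5y] bond c/2=9/200: DF=(2307399/2000000 − 9/200·(0.979600+0.951600+0.947300+0.933100+0.901800+0.874300))/(1+9/200) = 4317/5000 ≈ 0.863400
step 8 [4y] swap r/2=506/24331: DF=(1 − 506/24331·(0.979600+0.951600+0.947300+0.933100+0.901800+0.874300+0.863400))/(1+506/24331) = 4241/5000 ≈ 0.848200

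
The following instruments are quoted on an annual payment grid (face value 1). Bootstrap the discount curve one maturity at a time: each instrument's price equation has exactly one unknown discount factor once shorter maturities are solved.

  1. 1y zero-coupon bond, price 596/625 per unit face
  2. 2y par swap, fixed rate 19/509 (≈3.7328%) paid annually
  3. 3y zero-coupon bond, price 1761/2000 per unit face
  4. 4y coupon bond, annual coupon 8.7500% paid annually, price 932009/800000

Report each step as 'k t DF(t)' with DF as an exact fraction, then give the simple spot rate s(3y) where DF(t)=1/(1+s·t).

step 1 [1y] zero: DF = P = 596/625 ≈ 0.953600
step 2 [2y] swap r/1=19/509: DF=(1 − 19/509·(0.953600))/(1+19/509) = 9297/10000 ≈ 0.929700
step 3 [3y] zero: DF = P = 1761/2000 ≈ 0.880500
step 4 [4y] bond c/1=7/80: DF=(932009/800000 − 7/80·(0.953600+0.929700+0.880500))/(1+7/80) = 8489/10000 ≈ 0.848900

1 1 596/625
2 2 9297/10000
3 3 1761/2000
4 4 8489/10000
s(3y) = (1/(1761/2000) − 1)/(3) = 239/5283 ≈ 4.5239%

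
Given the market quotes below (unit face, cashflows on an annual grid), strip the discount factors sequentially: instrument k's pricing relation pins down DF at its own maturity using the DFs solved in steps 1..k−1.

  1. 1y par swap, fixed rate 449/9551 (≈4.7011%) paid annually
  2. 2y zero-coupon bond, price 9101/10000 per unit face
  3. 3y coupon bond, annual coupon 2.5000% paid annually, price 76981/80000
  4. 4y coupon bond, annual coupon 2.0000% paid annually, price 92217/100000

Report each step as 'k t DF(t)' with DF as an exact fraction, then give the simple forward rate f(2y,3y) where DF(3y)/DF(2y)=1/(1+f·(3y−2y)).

1 1 9551/10000
2 2 9101/10000
3 3 8933/10000
4 4 17/20
f(2y,3y) = ((9101/10000)/(8933/10000) − 1)/(1) = 168/8933 ≈ 1.8807%

step 1 [1y] swap r/1=449/9551: DF=(1 − 449/9551·(0))/(1+449/9551) = 9551/10000 ≈ 0.955100
step 2 [2y] zero: DF = P = 9101/10000 ≈ 0.910100
step 3 [3y] bond c/1=1/40: DF=(76981/80000 − 1/40·(0.955100+0.910100))/(1+1/40) = 8933/10000 ≈ 0.893300
step 4 [4y] bond c/1=1/50: DF=(92217/100000 − 1/50·(0.955100+0.910100+0.893300))/(1+1/50) = 17/20 ≈ 0.850000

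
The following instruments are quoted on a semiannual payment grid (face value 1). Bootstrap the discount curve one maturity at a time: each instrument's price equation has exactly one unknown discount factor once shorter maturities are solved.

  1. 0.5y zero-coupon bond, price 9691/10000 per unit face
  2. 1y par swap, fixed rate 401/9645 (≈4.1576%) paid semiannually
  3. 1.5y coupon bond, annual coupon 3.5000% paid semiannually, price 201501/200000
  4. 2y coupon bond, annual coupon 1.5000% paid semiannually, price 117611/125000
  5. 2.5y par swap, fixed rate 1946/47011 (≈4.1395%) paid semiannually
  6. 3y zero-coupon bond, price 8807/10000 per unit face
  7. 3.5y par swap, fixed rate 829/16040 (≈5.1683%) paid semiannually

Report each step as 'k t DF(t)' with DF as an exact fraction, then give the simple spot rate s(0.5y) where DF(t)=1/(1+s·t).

1 1/2 9691/10000
2 1 9599/10000
3 3/2 957/1000
4 2 2281/2500
5 5/2 9027/10000
6 3 8807/10000
7 7/2 4171/5000
s(0.5y) = (1/(9691/10000) − 1)/(1/2) = 618/9691 ≈ 6.3771%

step 1 [0.5y] zero: DF = P = 9691/10000 ≈ 0.969100
step 2 [1y] swap r/2=401/19290: DF=(1 − 401/19290·(0.969100))/(1+401/19290) = 9599/10000 ≈ 0.959900
step 3 [1.5y] bond c/2=7/400: DF=(201501/200000 − 7/400·(0.969100+0.959900))/(1+7/400) = 957/1000 ≈ 0.957000
step 4 [2y] bond c/2=3/400: DF=(117611/125000 − 3/400·(0.969100+0.959900+0.957000))/(1+3/400) = 2281/2500 ≈ 0.912400
step 5 [2.5y] swap r/2=973/47011: DF=(1 − 973/47011·(0.969100+0.959900+0.957000+0.912400))/(1+973/47011) = 9027/10000 ≈ 0.902700
step 6 [3y] zero: DF = P = 8807/10000 ≈ 0.880700
step 7 [3.5y] swap r/2=829/32080: DF=(1 − 829/32080·(0.969100+0.959900+0.957000+0.912400+0.902700+0.880700))/(1+829/32080) = 4171/5000 ≈ 0.834200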